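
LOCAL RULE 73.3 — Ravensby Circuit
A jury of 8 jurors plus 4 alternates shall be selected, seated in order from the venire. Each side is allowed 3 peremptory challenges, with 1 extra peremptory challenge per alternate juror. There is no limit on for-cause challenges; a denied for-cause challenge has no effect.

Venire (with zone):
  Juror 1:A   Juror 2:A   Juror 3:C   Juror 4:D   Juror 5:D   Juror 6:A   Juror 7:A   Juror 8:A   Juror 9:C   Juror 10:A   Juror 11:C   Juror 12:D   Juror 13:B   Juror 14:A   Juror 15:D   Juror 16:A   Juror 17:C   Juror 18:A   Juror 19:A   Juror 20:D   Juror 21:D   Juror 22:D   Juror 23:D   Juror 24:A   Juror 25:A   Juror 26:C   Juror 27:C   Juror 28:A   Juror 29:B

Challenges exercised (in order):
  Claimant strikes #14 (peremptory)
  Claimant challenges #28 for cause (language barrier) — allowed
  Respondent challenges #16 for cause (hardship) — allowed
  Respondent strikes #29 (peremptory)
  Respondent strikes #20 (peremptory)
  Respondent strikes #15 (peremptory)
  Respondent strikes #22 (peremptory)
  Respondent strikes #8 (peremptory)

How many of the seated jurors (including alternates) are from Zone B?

Removed: #8, #14, #15, #16, #20, #22, #28, #29.
Seated (12 incl. alternates): #1, #2, #3, #4, #5, #6, #7, #9, #10, #11, #12, #13.
Of those, in Zone B: #13 → 1.

1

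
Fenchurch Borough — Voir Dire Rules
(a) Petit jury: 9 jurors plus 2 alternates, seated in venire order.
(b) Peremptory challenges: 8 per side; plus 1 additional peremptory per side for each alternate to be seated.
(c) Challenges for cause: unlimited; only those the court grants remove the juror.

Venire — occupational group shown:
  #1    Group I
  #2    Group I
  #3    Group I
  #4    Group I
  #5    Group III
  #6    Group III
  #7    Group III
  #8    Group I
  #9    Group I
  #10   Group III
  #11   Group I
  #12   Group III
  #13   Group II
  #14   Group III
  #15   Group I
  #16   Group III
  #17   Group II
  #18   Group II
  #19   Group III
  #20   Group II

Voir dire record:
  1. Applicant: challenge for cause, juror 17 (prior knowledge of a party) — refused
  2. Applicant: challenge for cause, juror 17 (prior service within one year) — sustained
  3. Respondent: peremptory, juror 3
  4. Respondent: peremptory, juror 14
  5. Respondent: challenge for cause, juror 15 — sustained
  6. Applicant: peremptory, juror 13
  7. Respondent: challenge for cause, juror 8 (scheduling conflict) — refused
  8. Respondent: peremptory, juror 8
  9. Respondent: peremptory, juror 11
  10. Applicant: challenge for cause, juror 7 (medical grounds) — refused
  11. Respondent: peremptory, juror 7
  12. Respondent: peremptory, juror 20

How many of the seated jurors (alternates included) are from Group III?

Removed: #3, #7, #8, #11, #13, #14, #15, #17, #20.
Seated (11 incl. alternates): #1, #2, #4, #5, #6, #9, #10, #12, #16, #18, #19.
Of those, in Group III: #5, #6, #10, #12, #16, #19 → 6.

6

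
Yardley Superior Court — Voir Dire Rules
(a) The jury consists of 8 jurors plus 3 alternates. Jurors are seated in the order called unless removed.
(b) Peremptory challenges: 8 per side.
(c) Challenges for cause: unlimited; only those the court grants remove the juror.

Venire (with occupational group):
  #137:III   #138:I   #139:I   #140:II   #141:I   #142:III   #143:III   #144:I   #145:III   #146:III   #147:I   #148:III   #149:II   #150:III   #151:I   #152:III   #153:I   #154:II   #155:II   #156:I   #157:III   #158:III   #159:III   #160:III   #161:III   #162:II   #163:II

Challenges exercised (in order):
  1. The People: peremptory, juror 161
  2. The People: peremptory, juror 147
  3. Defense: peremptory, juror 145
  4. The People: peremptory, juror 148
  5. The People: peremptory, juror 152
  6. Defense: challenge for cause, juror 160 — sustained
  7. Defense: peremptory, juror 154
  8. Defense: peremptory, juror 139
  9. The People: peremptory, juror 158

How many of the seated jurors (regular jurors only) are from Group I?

Removed: #139, #145, #147, #148, #152, #154, #158, #160, #161.
Seated jurors 1–8: #137, #138, #140, #141, #142, #143, #144, #146 (alternates #149, #150, #151 not counted).
Of those, in Group I: #138, #141, #144 → 3.

3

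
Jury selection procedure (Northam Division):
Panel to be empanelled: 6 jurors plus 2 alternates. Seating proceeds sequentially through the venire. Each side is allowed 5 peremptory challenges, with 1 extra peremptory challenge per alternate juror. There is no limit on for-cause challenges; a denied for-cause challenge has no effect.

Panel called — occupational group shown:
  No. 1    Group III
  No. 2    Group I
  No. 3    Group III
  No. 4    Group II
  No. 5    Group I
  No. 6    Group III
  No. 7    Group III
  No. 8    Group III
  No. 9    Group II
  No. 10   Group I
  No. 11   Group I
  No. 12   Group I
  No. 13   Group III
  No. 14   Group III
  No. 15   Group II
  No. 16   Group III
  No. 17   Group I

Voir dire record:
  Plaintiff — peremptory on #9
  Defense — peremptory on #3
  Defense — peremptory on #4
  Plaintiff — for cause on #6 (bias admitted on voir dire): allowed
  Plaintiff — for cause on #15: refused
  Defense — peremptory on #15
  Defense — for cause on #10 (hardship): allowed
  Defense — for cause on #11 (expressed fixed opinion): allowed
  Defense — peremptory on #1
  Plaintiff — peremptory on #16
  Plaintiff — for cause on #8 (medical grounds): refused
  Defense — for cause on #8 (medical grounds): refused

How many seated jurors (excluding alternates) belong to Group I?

3

Removed: #1, #3, #4, #6, #9, #10, #11, #15, #16.
Seated jurors 1–6: #2, #5, #7, #8, #12, #13 (alternates #14, #17 not counted).
Of those, in Group I: #2, #5, #12 → 3.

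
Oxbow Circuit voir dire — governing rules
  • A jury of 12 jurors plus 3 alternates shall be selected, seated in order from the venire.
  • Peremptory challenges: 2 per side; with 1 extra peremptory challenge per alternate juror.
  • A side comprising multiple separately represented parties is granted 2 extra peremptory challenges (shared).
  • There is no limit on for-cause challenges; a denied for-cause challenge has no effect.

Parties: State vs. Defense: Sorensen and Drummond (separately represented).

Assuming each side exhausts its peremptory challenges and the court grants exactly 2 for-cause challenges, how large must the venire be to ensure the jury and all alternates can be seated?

Seats to fill: 12 + 3 alternates = 15.
Peremptories — State: 2 + 1×3 = 5; Defense: 2 + 1×3 + 2 = 7; total 12.
For-cause removals: 2.
Minimum venire: 15 + 12 + 2 = 29.

29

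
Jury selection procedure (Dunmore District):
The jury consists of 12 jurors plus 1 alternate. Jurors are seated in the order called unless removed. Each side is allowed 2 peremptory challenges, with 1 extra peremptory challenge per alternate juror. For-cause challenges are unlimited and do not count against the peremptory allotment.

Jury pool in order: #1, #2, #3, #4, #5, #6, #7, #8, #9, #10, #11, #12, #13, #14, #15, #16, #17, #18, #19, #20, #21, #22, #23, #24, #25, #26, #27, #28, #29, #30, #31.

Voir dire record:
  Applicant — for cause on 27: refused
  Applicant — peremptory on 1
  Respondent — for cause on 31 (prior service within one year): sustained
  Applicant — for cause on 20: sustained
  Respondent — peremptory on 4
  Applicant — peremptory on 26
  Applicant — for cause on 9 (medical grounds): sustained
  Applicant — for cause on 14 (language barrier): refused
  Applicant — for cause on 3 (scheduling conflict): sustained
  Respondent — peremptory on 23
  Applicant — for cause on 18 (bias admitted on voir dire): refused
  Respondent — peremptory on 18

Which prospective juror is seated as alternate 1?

Removed: #1, #3, #4, #9, #18, #20, #23, #26, #31. (#14, #27 stay — for-cause denied.)
Seating in order: seats 1–12 → #2, #5, #6, #7, #8, #10, #11, #12, #13, #14, #15, #16; alternates → #17.
So alternate 1 is #17.

17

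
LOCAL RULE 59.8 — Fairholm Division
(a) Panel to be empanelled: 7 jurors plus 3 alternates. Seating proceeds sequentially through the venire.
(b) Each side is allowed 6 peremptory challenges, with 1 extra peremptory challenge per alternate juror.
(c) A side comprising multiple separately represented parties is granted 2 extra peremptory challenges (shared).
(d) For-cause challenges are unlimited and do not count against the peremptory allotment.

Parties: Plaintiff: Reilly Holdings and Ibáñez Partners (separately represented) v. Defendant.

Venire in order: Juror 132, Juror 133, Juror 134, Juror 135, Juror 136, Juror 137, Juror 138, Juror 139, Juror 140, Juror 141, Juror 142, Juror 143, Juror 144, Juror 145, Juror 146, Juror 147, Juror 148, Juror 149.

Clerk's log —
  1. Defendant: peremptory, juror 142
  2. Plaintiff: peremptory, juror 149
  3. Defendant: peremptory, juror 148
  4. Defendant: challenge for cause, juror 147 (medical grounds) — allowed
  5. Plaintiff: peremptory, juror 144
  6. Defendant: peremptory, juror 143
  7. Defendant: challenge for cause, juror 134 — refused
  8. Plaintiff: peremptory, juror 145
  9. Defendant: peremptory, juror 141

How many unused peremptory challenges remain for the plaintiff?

Plaintiff allotment: 6 base + 1 × 3 alternates + 2 multi-party = 11.
Plaintiff peremptories used: #149, #144, #145 — 3.
Remaining: 11 − 3 = 8.

8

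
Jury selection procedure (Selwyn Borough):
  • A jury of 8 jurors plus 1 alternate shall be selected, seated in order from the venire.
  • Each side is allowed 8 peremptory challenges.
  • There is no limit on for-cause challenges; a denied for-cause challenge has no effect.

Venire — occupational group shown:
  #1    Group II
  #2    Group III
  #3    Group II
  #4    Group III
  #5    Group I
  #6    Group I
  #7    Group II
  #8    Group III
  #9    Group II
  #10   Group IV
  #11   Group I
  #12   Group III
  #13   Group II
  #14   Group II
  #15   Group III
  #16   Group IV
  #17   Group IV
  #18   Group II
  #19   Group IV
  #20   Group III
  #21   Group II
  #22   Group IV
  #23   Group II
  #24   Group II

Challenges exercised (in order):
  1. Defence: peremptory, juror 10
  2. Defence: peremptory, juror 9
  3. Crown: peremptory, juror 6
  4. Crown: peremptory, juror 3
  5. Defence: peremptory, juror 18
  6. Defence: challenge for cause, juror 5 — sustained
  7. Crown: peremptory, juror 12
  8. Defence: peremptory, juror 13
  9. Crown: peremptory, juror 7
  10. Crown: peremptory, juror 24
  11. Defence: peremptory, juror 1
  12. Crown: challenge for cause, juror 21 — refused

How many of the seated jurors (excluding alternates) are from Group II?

1

Removed: #1, #3, #5, #6, #7, #9, #10, #12, #13, #18, #24.
Seated jurors 1–8: #2, #4, #8, #11, #14, #15, #16, #17 (alternates #19 not counted).
Of those, in Group II: #14 → 1.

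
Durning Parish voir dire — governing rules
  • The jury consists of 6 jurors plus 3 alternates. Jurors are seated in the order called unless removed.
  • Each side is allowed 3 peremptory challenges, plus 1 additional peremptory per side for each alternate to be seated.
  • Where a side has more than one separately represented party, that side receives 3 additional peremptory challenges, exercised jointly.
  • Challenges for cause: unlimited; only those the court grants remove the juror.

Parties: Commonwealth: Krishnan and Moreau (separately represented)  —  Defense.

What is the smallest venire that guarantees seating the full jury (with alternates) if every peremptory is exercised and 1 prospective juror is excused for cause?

25

Seats to fill: 6 + 3 alternates = 9.
Peremptories — Commonwealth: 3 + 1×3 + 3 = 9; Defense: 3 + 1×3 = 6; total 15.
For-cause removals: 1.
Minimum venire: 9 + 15 + 1 = 25.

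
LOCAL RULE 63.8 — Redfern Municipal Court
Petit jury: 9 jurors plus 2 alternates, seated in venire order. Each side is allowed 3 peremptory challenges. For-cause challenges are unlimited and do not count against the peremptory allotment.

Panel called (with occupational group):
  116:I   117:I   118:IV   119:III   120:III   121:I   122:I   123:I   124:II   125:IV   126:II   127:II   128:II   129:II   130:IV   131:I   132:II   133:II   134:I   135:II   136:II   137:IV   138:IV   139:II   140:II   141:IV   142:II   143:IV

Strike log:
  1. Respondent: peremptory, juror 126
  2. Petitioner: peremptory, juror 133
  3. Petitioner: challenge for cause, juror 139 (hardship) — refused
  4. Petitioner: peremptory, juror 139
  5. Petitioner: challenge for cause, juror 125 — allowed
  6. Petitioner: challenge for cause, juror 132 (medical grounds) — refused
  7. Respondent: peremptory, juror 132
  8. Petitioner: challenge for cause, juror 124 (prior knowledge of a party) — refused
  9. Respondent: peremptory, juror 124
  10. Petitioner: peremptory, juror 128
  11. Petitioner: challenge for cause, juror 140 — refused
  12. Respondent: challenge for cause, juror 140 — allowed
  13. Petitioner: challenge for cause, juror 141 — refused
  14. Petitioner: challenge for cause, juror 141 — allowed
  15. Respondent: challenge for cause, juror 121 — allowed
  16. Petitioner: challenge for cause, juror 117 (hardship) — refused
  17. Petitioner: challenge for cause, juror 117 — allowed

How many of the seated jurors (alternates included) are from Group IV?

Removed: #117, #121, #124, #125, #126, #128, #132, #133, #139, #140, #141.
Seated (11 incl. alternates): #116, #118, #119, #120, #122, #123, #127, #129, #130, #131, #134.
Of those, in Group IV: #118, #130 → 2.

2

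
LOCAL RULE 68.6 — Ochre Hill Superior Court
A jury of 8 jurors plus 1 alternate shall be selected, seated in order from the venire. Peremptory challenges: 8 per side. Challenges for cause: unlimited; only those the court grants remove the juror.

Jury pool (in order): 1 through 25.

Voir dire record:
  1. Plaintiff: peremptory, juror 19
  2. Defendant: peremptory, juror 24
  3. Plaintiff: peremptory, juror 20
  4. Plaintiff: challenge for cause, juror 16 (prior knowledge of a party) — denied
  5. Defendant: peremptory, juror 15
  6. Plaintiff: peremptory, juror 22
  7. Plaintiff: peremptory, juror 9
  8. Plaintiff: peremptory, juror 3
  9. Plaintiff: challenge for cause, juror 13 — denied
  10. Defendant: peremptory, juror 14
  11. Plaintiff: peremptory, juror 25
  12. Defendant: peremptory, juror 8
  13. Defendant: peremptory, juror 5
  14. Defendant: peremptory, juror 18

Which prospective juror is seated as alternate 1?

13

Removed: #3, #5, #8, #9, #14, #15, #18, #19, #20, #22, #24, #25. (#13, #16 stay — for-cause denied.)
Seating in order: seats 1–8 → #1, #2, #4, #6, #7, #10, #11, #12; alternates → #13.
So alternate 1 is #13.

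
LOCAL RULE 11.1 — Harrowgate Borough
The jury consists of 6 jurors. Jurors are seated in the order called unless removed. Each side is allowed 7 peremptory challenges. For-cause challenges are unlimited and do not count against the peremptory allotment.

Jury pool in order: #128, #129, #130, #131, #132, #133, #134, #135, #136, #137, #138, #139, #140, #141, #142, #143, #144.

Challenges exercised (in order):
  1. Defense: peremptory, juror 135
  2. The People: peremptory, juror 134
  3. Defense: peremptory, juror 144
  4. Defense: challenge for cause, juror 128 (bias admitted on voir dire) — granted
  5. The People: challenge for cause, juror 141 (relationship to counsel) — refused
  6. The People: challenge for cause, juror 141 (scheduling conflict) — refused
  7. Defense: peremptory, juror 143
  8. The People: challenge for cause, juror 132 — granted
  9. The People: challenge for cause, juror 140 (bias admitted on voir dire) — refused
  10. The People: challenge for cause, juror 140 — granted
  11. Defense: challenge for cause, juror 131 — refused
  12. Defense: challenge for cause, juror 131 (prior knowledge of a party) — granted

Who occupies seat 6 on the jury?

138

Removed: #128, #131, #132, #134, #135, #140, #143, #144. (#141 stays — for-cause denied.)
Filling seats in venire order through position 6: #129, #130, #133, #136, #137, #138.
So seat 6 is #138.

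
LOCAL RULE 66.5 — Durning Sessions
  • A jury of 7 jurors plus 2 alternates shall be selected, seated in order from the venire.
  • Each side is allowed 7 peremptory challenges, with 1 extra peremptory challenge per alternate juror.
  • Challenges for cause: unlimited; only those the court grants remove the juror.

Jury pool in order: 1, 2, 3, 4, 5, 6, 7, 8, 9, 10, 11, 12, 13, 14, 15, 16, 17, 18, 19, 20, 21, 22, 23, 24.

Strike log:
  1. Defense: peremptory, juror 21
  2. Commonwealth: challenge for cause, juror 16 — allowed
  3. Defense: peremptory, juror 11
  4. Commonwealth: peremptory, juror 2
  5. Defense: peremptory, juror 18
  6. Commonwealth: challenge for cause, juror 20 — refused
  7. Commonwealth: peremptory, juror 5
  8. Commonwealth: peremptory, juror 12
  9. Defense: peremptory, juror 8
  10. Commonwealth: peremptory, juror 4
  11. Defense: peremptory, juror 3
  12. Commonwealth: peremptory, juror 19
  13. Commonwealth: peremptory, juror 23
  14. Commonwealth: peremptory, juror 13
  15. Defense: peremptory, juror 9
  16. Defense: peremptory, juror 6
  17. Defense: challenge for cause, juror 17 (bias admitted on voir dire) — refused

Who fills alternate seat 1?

22

Removed: #2, #3, #4, #5, #6, #8, #9, #11, #12, #13, #16, #18, #19, #21, #23. (#17, #20 stay — for-cause denied.)
Seating in order: seats 1–7 → #1, #7, #10, #14, #15, #17, #20; alternates → #22, #24.
So alternate 1 is #22.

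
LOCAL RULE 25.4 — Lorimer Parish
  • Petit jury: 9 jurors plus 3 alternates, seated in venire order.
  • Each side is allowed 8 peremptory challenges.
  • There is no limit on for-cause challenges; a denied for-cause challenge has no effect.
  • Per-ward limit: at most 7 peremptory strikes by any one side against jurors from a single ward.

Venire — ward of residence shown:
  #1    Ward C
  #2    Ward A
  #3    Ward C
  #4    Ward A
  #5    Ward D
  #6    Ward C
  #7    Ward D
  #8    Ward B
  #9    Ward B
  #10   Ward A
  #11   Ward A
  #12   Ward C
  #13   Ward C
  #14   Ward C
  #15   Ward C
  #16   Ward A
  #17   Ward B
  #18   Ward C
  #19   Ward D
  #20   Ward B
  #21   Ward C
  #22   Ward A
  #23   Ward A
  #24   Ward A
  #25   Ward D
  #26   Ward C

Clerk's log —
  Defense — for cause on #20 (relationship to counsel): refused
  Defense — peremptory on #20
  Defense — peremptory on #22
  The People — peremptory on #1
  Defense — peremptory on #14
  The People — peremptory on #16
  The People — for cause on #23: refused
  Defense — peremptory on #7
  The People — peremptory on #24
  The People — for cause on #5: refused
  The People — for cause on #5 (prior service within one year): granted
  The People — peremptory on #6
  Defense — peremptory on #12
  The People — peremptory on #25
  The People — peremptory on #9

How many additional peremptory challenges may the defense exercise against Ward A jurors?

Defense peremptories so far: #20, #22, #14, #7, #12 — 5 of 8 used, 3 left overall.
Against Ward A: #22 — 1 used; per-ward cap 7 leaves 6.
Binding limit: min(3, 6) = 3.

3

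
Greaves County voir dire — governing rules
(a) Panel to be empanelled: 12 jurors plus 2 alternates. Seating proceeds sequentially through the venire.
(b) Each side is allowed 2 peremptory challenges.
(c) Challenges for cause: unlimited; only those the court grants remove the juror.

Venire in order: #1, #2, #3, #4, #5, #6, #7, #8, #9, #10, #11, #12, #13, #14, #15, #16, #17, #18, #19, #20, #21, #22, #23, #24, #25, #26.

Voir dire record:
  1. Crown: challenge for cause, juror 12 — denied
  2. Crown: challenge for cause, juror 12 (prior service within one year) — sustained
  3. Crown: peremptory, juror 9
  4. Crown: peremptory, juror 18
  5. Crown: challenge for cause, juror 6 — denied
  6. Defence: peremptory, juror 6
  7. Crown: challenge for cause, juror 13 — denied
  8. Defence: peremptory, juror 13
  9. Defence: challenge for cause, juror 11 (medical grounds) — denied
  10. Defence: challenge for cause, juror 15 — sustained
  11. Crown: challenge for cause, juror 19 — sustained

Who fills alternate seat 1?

20

Removed: #6, #9, #12, #13, #15, #18, #19. (#11 stays — for-cause denied.)
Seating in order: seats 1–12 → #1, #2, #3, #4, #5, #7, #8, #10, #11, #14, #16, #17; alternates → #20, #21.
So alternate 1 is #20.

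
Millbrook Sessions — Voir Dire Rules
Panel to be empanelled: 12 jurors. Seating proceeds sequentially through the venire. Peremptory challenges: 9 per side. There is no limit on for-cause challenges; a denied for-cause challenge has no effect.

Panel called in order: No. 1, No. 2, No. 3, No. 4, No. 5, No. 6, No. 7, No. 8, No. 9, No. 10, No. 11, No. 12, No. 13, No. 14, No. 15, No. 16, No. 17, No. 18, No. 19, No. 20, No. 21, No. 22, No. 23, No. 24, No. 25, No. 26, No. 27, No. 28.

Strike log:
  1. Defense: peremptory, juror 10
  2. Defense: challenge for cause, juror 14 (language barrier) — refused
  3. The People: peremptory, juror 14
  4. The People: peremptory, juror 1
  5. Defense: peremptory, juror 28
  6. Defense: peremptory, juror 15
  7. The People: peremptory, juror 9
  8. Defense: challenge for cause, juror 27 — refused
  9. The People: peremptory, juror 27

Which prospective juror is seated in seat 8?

11

Removed: #1, #9, #10, #14, #15, #27, #28.
Filling seats in venire order through position 8: #2, #3, #4, #5, #6, #7, #8, #11.
So seat 8 is #11.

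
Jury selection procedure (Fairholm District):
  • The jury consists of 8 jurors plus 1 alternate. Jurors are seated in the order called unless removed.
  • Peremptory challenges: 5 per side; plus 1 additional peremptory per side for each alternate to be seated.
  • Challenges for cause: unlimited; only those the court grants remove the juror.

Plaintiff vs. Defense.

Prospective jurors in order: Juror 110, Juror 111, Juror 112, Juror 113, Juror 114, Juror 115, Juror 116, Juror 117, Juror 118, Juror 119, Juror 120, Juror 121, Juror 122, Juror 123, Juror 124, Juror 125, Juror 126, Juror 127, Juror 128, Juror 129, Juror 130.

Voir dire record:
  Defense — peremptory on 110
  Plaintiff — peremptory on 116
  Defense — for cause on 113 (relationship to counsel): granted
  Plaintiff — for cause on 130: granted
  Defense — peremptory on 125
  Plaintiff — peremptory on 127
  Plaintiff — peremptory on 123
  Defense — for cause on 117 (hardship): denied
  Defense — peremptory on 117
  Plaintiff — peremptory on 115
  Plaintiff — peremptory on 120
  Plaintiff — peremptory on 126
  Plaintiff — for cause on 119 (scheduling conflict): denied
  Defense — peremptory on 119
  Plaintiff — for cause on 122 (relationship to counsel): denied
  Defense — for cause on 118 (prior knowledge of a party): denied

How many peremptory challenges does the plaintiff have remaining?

0

Plaintiff allotment: 5 base + 1 × 1 alternate = 6.
Plaintiff peremptories used: #116, #127, #123, #115, #120, #126 — 6 (for-cause on #130, #119, #122 don't count).
Remaining: 6 − 6 = 0.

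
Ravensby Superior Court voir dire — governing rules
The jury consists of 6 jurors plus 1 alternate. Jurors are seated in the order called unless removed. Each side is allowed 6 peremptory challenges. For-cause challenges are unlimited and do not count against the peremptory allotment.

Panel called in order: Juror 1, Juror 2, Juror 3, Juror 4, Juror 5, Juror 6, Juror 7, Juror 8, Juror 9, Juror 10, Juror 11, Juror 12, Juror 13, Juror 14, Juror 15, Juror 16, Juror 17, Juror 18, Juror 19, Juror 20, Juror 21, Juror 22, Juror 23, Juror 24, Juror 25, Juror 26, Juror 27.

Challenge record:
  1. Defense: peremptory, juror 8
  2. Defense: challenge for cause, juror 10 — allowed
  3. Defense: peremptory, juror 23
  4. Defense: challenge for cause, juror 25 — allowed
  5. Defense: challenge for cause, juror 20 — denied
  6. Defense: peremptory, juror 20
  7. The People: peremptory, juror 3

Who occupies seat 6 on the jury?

Removed: #3, #8, #10, #20, #23, #25.
Seating in order: seats 1–6 → #1, #2, #4, #5, #6, #7; alternates → #9.
So seat 6 is #7.

7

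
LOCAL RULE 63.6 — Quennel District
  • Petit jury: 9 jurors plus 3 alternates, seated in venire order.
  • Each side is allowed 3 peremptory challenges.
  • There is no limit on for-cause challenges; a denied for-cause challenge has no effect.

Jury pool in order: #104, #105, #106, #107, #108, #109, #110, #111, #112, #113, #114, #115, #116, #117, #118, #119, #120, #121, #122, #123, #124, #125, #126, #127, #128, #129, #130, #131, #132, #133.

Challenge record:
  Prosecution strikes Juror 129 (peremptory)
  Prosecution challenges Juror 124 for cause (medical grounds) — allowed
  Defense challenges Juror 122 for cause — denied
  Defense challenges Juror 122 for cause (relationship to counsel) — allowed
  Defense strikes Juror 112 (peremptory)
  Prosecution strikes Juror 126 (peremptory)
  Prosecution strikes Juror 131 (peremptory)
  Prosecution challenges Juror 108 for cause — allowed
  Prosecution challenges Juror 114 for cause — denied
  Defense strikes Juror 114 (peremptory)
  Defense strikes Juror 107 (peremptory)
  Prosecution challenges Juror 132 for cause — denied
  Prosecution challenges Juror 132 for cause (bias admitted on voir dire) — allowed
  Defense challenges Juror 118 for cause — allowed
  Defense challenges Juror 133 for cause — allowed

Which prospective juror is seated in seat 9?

Removed: #107, #108, #112, #114, #118, #122, #124, #126, #129, #131, #132, #133.
Filling seats in venire order through position 9: #104, #105, #106, #109, #110, #111, #113, #115, #116.
So seat 9 is #116.

116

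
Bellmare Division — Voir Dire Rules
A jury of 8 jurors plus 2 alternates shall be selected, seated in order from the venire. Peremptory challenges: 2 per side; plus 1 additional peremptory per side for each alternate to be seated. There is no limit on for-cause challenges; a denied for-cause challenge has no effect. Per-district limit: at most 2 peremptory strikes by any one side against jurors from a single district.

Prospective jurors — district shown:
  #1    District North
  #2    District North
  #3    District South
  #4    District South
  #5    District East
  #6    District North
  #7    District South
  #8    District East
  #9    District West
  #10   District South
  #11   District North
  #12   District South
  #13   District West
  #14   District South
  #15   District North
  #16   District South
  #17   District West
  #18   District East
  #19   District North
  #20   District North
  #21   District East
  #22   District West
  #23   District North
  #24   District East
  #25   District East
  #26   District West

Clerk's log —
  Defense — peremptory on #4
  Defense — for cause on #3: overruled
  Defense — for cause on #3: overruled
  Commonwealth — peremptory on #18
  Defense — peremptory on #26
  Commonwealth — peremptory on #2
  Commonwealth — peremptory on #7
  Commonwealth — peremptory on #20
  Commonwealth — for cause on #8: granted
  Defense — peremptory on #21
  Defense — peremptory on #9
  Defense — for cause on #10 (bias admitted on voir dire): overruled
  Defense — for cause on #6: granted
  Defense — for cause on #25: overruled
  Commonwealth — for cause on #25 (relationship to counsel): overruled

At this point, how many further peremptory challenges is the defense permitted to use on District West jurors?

0

Defense peremptories so far: #4, #26, #21, #9 — 4 of 4 used, 0 left overall.
Against District West: #26, #9 — 2 used; per-district cap 2 leaves 0.
Binding limit: min(0, 0) = 0.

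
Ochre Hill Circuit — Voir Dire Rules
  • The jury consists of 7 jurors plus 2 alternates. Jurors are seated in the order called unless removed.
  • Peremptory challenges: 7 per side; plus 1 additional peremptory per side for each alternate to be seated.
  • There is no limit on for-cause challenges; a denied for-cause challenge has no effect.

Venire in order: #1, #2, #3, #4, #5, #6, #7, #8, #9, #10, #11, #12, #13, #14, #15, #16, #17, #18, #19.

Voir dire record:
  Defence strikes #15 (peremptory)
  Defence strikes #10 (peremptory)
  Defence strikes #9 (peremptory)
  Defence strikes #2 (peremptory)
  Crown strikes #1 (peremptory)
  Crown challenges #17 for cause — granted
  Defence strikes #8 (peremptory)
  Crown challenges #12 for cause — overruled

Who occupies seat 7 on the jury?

Removed: #1, #2, #8, #9, #10, #15, #17. (#12 stays — for-cause denied.)
Seating in order: seats 1–7 → #3, #4, #5, #6, #7, #11, #12; alternates → #13, #14.
So seat 7 is #12.

12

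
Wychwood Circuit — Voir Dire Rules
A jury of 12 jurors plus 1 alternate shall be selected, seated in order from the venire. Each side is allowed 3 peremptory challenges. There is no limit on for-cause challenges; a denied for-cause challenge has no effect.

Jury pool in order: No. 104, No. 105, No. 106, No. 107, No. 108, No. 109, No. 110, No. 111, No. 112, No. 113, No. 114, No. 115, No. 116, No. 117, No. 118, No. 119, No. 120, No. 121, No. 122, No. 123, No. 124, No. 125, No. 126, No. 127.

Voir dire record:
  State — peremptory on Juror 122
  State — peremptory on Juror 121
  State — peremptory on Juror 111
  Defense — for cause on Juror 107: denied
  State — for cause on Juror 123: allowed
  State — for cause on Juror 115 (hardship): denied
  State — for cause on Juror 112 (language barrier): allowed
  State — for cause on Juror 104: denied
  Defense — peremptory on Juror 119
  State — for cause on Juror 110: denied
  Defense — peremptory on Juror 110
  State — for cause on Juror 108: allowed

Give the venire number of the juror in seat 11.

Removed: #108, #110, #111, #112, #119, #121, #122, #123. (#104, #107, #115 stay — for-cause denied.)
Seating in order: seats 1–12 → #104, #105, #106, #107, #109, #113, #114, #115, #116, #117, #118, #120; alternates → #124.
So seat 11 is #118.

118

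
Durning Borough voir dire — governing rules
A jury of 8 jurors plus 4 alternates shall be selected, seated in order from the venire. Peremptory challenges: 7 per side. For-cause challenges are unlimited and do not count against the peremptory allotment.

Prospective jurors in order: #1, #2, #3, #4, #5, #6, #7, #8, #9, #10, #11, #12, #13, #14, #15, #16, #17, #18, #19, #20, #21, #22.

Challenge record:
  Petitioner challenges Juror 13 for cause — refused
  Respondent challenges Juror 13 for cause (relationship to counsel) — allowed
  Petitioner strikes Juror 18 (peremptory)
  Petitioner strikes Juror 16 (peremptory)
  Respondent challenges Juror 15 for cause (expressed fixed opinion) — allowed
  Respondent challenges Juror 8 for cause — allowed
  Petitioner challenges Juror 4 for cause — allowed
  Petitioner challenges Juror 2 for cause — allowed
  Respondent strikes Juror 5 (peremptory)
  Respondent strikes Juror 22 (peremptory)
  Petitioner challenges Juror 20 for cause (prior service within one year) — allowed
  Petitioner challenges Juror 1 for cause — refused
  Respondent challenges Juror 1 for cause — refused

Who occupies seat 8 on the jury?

Removed: #2, #4, #5, #8, #13, #15, #16, #18, #20, #22. (#1 stays — for-cause denied.)
Filling seats in venire order through position 8: #1, #3, #6, #7, #9, #10, #11, #12.
So seat 8 is #12.

12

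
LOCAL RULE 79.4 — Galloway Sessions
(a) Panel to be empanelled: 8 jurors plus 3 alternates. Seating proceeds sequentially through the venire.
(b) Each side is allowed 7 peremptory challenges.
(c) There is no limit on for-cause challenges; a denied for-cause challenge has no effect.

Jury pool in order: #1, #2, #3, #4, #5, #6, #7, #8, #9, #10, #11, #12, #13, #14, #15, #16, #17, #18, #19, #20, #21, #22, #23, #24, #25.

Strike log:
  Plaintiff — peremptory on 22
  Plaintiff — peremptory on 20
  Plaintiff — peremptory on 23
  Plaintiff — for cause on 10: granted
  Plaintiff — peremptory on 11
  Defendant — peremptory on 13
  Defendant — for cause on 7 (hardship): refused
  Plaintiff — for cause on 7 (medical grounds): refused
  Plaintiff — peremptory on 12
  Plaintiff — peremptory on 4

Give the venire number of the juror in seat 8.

Removed: #4, #10, #11, #12, #13, #20, #22, #23. (#7 stays — for-cause denied.)
Seating in order: seats 1–8 → #1, #2, #3, #5, #6, #7, #8, #9; alternates → #14, #15, #16.
So seat 8 is #9.

9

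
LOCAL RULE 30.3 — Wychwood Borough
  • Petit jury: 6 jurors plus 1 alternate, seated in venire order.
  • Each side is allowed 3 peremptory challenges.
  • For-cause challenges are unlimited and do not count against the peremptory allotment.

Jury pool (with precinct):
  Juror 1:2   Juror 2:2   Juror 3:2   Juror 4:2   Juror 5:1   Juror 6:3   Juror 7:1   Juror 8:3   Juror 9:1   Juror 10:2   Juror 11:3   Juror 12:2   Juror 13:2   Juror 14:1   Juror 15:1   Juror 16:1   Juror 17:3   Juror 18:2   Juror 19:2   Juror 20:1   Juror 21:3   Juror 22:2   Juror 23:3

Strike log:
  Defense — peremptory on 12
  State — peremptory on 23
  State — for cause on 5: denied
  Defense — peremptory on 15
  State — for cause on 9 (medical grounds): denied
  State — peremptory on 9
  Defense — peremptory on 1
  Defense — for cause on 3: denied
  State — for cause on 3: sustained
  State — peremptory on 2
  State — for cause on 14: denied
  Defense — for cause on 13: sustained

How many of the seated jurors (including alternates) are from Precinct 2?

2

Removed: #1, #2, #3, #9, #12, #13, #15, #23.
Seated (7 incl. alternates): #4, #5, #6, #7, #8, #10, #11.
Of those, in Precinct 2: #4, #10 → 2.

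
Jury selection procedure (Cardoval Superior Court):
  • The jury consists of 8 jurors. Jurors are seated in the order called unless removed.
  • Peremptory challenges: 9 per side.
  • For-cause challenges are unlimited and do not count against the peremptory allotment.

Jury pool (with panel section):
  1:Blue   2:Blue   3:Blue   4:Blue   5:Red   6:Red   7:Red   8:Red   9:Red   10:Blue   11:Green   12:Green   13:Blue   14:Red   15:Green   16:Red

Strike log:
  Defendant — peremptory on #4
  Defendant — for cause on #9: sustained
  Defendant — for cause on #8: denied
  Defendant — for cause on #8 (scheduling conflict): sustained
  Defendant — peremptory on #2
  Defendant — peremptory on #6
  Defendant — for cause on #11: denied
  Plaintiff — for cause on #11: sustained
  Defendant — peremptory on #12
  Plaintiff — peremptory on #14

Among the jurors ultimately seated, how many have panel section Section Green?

Removed: #2, #4, #6, #8, #9, #11, #12, #14.
Seated jurors 1–8: #1, #3, #5, #7, #10, #13, #15, #16.
Of those, in Section Green: #15 → 1.

1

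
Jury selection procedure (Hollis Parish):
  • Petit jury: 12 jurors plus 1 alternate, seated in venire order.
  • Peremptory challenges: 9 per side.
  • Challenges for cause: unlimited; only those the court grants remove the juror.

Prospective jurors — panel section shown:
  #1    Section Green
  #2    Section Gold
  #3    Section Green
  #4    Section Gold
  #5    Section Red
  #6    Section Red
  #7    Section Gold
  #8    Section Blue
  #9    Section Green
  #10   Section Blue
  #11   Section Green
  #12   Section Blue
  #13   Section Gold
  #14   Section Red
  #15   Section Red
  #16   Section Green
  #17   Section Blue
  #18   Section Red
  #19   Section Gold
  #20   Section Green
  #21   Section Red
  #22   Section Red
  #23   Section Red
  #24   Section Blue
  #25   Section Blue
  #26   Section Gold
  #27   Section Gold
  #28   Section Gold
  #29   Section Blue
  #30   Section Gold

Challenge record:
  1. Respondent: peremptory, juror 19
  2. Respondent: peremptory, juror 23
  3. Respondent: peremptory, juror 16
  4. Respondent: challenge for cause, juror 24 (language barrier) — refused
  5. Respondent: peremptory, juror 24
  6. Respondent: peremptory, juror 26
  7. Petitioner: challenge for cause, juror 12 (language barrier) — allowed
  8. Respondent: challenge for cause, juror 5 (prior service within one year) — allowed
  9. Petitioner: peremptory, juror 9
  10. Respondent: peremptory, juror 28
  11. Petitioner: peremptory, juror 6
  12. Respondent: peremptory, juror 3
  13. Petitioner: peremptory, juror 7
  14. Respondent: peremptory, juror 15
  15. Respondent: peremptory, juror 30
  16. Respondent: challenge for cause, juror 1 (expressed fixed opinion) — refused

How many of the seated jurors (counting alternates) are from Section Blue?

Removed: #3, #5, #6, #7, #9, #12, #15, #16, #19, #23, #24, #26, #28, #30.
Seated (13 incl. alternates): #1, #2, #4, #8, #10, #11, #13, #14, #17, #18, #20, #21, #22.
Of those, in Section Blue: #8, #10, #17 → 3.

3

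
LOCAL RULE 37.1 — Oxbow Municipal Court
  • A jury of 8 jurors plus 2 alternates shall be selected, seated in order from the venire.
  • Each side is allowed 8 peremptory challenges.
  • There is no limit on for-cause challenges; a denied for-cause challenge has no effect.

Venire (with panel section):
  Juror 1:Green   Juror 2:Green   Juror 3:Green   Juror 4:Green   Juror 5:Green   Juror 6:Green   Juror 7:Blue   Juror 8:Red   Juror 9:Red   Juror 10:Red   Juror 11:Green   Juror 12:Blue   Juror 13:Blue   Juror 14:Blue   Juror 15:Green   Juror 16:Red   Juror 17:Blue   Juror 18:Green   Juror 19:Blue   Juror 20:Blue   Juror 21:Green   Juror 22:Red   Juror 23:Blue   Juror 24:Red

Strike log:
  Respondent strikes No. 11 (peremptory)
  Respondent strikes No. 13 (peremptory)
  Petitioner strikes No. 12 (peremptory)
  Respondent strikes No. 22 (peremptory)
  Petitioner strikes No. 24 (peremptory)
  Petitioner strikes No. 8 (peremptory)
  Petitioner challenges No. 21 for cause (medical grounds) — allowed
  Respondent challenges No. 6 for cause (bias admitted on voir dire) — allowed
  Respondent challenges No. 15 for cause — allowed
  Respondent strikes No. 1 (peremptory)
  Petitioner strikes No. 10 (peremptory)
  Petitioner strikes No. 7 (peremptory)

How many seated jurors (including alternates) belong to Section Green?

5

Removed: #1, #6, #7, #8, #10, #11, #12, #13, #15, #21, #22, #24.
Seated (10 incl. alternates): #2, #3, #4, #5, #9, #14, #16, #17, #18, #19.
Of those, in Section Green: #2, #3, #4, #5, #18 → 5.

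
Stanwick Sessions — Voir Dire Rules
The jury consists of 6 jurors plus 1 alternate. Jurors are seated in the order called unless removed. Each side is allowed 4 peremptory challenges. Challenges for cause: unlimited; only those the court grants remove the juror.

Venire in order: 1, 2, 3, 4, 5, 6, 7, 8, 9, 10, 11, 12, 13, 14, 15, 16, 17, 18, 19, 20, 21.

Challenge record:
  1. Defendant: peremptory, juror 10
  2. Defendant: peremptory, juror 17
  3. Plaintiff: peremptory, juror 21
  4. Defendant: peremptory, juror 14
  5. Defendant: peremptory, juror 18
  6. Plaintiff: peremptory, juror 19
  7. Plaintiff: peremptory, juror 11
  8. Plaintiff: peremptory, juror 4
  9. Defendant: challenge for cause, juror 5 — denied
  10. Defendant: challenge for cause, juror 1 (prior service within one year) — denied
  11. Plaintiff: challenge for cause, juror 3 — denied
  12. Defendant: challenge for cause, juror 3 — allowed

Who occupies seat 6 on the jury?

8

Removed: #3, #4, #10, #11, #14, #17, #18, #19, #21. (#1, #5 stay — for-cause denied.)
Filling seats in venire order through position 6: #1, #2, #5, #6, #7, #8.
So seat 6 is #8.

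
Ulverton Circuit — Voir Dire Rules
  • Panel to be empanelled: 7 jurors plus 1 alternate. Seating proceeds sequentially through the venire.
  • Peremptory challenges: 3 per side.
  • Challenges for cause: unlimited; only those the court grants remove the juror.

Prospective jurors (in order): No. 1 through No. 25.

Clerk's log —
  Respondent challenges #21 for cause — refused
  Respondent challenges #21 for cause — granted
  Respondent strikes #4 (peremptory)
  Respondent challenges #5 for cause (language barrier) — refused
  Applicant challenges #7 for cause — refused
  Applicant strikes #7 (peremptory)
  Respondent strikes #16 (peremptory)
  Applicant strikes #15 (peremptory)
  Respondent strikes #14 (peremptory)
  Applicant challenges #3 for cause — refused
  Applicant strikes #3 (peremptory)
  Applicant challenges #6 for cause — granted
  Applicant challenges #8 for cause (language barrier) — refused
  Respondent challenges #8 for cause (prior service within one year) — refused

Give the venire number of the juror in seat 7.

11

Removed: #3, #4, #6, #7, #14, #15, #16, #21. (#5, #8 stay — for-cause denied.)
Seating in order: seats 1–7 → #1, #2, #5, #8, #9, #10, #11; alternates → #12.
So seat 7 is #11.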